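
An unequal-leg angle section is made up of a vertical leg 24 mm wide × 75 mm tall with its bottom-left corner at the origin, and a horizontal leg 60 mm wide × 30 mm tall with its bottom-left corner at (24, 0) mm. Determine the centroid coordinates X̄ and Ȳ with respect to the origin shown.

Part | A | x̄ᵢ | ȳᵢ | A·x̄ᵢ | A·ȳᵢ
vertical leg | 1800.00 | 12.00 | 37.50 | 21600.00 | 67500.00
horizontal leg | 1800.00 | 54.00 | 15.00 | 97200.00 | 27000.00
Σ | 3600.00 |  |  | 118800.00 | 94500.00
X̄ = 118800.00 / 3600.00 = 33.00 mm
Ȳ = 94500.00 / 3600.00 = 26.25 mm

X̄ = 33.00 mm, Ȳ = 26.25 mm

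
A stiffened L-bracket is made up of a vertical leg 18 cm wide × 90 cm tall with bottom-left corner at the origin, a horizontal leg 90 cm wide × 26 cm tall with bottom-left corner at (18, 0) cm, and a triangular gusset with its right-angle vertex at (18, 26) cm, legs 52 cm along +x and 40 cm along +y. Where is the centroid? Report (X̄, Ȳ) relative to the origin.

X̄ = 39.75 cm, Ȳ = 28.85 cm

vertical leg: A = 18 × 90 = 1620.00, centroid at (9.00, 45.00).
horizontal leg: A = 90 × 26 = 2340.00, centroid at (63.00, 13.00).
gusset: A = ½·52·40 = 1040.00, centroid at (35.33, 39.33).
ΣA = 5000.00 cm², ΣAX̄ = 198746.67 cm³, ΣAȲ = 144226.67 cm³.
X̄ = 198746.67/5000.00 = 39.75 cm; Ȳ = 144226.67/5000.00 = 28.85 cm.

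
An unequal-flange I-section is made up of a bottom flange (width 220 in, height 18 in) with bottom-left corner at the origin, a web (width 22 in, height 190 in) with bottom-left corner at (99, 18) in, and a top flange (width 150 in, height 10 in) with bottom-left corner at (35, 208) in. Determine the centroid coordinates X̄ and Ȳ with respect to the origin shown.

X̄ = 110.00 in, Ȳ = 85.84 in

bottom flange: A = 220 × 18 = 3960.00, centroid at (110.00, 9.00).
web: A = 22 × 190 = 4180.00, centroid at (110.00, 113.00).
top flange: A = 150 × 10 = 1500.00, centroid at (110.00, 213.00).
ΣA = 9640.00 in²
ΣAX̄ = (3960.00)(110.00) + (4180.00)(110.00) + (1500.00)(110.00) = 1060400.00 in³
ΣAȲ = (3960.00)(9.00) + (4180.00)(113.00) + (1500.00)(213.00) = 827480.00 in³
X̄ = 1060400.00 / 9640.00 = 110.00 in
Ȳ = 827480.00 / 9640.00 = 85.84 in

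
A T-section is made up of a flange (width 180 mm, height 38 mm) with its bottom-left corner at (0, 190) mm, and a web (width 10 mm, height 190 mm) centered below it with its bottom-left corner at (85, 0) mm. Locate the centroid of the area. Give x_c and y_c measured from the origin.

x_c = 90.00 mm, y_c = 184.22 mm

web: A = 10 × 190 = 1900.00, centroid at (90.00, 95.00).
flange: A = 180 × 38 = 6840.00, centroid at (90.00, 209.00).
ΣA = 8740.00 mm², ΣAx_c = 786600.00 mm³, ΣAy_c = 1610060.00 mm³.
x_c = 786600.00/8740.00 = 90.00 mm; y_c = 1610060.00/8740.00 = 184.22 mm.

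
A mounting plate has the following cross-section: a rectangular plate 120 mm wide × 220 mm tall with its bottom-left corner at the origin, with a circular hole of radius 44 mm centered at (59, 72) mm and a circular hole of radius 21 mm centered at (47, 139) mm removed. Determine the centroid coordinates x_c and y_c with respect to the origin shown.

plate: A = 120 × 220 = 26400.00, centroid at (60.00, 110.00).
hole 1: A = −π·44² = -6082.12, centroid at (59.00, 72.00).
hole 2: A = −π·21² = -1385.44, centroid at (47.00, 139.00).
ΣA = 18932.43 mm², ΣAx_c = 1160038.93 mm³, ΣAy_c = 2273510.63 mm³.
x_c = 1160038.93/18932.43 = 61.27 mm; y_c = 2273510.63/18932.43 = 120.09 mm.

x_c = 61.27 mm, y_c = 120.09 mm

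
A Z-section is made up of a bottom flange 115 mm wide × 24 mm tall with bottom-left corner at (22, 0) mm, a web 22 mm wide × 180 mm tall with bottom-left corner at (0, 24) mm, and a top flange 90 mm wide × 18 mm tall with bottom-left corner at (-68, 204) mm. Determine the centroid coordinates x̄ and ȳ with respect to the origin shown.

x̄ = 27.06 mm, ȳ = 99.47 mm

bottom flange: A = 115 × 24 = 2760.00, centroid at (79.50, 12.00).
web: A = 22 × 180 = 3960.00, centroid at (11.00, 114.00).
top flange: A = 90 × 18 = 1620.00, centroid at (-23.00, 213.00).
ΣA = 8340.00 mm², ΣAx̄ = 225720.00 mm³, ΣAȳ = 829620.00 mm³.
x̄ = 225720.00/8340.00 = 27.06 mm; ȳ = 829620.00/8340.00 = 99.47 mm.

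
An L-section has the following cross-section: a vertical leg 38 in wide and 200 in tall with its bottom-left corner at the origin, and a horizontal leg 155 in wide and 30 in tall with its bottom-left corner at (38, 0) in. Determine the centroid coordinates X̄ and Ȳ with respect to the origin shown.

vertical leg: A = 38 × 200 = 7600.00, centroid at (19.00, 100.00).
horizontal leg: A = 155 × 30 = 4650.00, centroid at (115.50, 15.00).
ΣA = 12250.00 in², ΣAX̄ = 681475.00 in³, ΣAȲ = 829750.00 in³.
X̄ = 681475.00/12250.00 = 55.63 in; Ȳ = 829750.00/12250.00 = 67.73 in.

X̄ = 55.63 in, Ȳ = 67.73 in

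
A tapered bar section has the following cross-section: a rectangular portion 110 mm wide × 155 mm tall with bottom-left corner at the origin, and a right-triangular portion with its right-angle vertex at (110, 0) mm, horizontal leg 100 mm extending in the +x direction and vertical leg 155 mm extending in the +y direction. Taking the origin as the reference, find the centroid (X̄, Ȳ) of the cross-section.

X̄ = 82.60 mm, Ȳ = 69.43 mm

rectangular portion: A = 110 × 155 = 17050.00, centroid at (55.00, 77.50).
triangular portion: A = ½·100·155 = 7750.00, centroid at (143.33, 51.67).
ΣA = 24800.00 mm²
ΣAX̄ = (17050.00)(55.00) + (7750.00)(143.33) = 2048583.33 mm³
ΣAȲ = (17050.00)(77.50) + (7750.00)(51.67) = 1721791.67 mm³
X̄ = 2048583.33 / 24800.00 = 82.60 mm
Ȳ = 1721791.67 / 24800.00 = 69.43 mm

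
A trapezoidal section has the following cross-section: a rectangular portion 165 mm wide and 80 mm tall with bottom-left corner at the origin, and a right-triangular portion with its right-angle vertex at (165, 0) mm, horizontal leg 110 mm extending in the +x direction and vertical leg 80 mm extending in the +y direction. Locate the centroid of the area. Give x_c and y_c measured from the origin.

x_c = 112.29 mm, y_c = 36.67 mm

Part | A | x̄ᵢ | ȳᵢ | A·x̄ᵢ | A·ȳᵢ
rectangular portion | 13200.00 | 82.50 | 40.00 | 1089000.00 | 528000.00
triangular portion | 4400.00 | 201.67 | 26.67 | 887333.33 | 117333.33
Σ | 17600.00 |  |  | 1976333.33 | 645333.33
x_c = 1976333.33 / 17600.00 = 112.29 mm
y_c = 645333.33 / 17600.00 = 36.67 mm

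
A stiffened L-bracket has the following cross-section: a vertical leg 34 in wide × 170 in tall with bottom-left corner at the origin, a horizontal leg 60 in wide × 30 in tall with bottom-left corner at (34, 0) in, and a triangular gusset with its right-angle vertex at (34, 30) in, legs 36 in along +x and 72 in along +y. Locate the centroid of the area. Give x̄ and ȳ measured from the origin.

vertical leg: A = 34 × 170 = 5780.00, centroid at (17.00, 85.00).
horizontal leg: A = 60 × 30 = 1800.00, centroid at (64.00, 15.00).
gusset: A = ½·36·72 = 1296.00, centroid at (46.00, 54.00).
ΣA = 8876.00 in²
ΣAx̄ = (5780.00)(17.00) + (1800.00)(64.00) + (1296.00)(46.00) = 273076.00 in³
ΣAȳ = (5780.00)(85.00) + (1800.00)(15.00) + (1296.00)(54.00) = 588284.00 in³
x̄ = 273076.00 / 8876.00 = 30.77 in
ȳ = 588284.00 / 8876.00 = 66.28 in

x̄ = 30.77 in, ȳ = 66.28 in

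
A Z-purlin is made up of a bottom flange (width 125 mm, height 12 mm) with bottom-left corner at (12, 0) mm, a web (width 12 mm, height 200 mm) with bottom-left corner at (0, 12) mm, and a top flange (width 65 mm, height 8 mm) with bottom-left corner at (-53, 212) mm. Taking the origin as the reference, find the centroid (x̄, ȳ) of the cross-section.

Part | A | x̄ᵢ | ȳᵢ | A·x̄ᵢ | A·ȳᵢ
bottom flange | 1500.00 | 74.50 | 6.00 | 111750.00 | 9000.00
web | 2400.00 | 6.00 | 112.00 | 14400.00 | 268800.00
top flange | 520.00 | -20.50 | 216.00 | -10660.00 | 112320.00
Σ | 4420.00 |  |  | 115490.00 | 390120.00
x̄ = 115490.00 / 4420.00 = 26.13 mm
ȳ = 390120.00 / 4420.00 = 88.26 mm

x̄ = 26.13 mm, ȳ = 88.26 mm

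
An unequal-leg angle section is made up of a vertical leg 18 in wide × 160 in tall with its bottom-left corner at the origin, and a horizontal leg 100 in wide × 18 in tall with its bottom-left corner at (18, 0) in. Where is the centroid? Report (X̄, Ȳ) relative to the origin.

X̄ = 31.69 in, Ȳ = 52.69 in

vertical leg: A = 18 × 160 = 2880.00, centroid at (9.00, 80.00).
horizontal leg: A = 100 × 18 = 1800.00, centroid at (68.00, 9.00).
ΣA = 4680.00 in², ΣAX̄ = 148320.00 in³, ΣAȲ = 246600.00 in³.
X̄ = 148320.00/4680.00 = 31.69 in; Ȳ = 246600.00/4680.00 = 52.69 in.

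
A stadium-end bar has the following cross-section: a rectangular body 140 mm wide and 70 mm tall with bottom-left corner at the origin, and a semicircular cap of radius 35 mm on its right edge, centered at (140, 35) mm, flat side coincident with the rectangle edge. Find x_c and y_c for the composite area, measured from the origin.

x_c = 83.93 mm, y_c = 35.00 mm

Part | A | x̄ᵢ | ȳᵢ | A·x̄ᵢ | A·ȳᵢ
rectangular body | 9800.00 | 70.00 | 35.00 | 686000.00 | 343000.00
semicircular end | 1924.23 | 154.85 | 35.00 | 297974.90 | 67347.89
Σ | 11724.23 |  |  | 983974.90 | 410347.89
x_c = 983974.90 / 11724.23 = 83.93 mm
y_c = 410347.89 / 11724.23 = 35.00 mm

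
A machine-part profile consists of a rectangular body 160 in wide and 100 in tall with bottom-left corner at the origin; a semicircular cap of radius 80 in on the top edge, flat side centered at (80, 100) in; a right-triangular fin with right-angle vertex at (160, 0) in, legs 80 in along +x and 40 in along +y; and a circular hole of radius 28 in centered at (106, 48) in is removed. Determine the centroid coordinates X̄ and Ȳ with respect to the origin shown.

Part | A | x̄ᵢ | ȳᵢ | A·x̄ᵢ | A·ȳᵢ
rectangular body | 16000.00 | 80.00 | 50.00 | 1280000.00 | 800000.00
semicircular top | 10053.10 | 80.00 | 133.95 | 804247.72 | 1346642.98
triangular fin | 1600.00 | 186.67 | 13.33 | 298666.67 | 21333.33
hole | -2463.01 | 106.00 | 48.00 | -261078.92 | -118224.41
Σ | 25190.09 |  |  | 2121835.47 | 2049751.90
X̄ = 2121835.47 / 25190.09 = 84.23 in
Ȳ = 2049751.90 / 25190.09 = 81.37 in

X̄ = 84.23 in, Ȳ = 81.37 in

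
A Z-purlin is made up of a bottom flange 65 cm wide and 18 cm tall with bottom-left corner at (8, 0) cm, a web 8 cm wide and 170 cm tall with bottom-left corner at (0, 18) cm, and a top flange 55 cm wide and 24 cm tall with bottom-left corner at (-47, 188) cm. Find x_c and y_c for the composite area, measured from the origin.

x_c = 7.04 cm, y_c = 107.69 cm

bottom flange: A = 65 × 18 = 1170.00, centroid at (40.50, 9.00).
web: A = 8 × 170 = 1360.00, centroid at (4.00, 103.00).
top flange: A = 55 × 24 = 1320.00, centroid at (-19.50, 200.00).
ΣA = 3850.00 cm², ΣAx_c = 27085.00 cm³, ΣAy_c = 414610.00 cm³.
x_c = 27085.00/3850.00 = 7.04 cm; y_c = 414610.00/3850.00 = 107.69 cm.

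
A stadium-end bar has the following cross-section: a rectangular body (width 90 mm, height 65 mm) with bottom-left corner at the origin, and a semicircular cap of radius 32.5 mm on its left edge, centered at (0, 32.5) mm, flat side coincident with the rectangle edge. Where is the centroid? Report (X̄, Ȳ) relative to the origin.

X̄ = 32.01 mm, Ȳ = 32.50 mm

rectangular body: A = 90 × 65 = 5850.00, centroid at (45.00, 32.50).
semicircular end: A = ½π·32.5² = 1659.15, centroid at (-13.79, 32.50).
ΣA = 7509.15 mm²
ΣAX̄ = (5850.00)(45.00) + (1659.15)(-13.79) = 240364.58 mm³
ΣAȲ = (5850.00)(32.50) + (1659.15)(32.50) = 244047.49 mm³
X̄ = 240364.58 / 7509.15 = 32.01 mm
Ȳ = 244047.49 / 7509.15 = 32.50 mm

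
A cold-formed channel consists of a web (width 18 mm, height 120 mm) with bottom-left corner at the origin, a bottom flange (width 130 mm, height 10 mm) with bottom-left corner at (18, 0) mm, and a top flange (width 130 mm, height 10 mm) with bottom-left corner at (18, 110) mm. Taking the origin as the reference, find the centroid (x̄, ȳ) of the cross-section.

Part | A | x̄ᵢ | ȳᵢ | A·x̄ᵢ | A·ȳᵢ
web | 2160.00 | 9.00 | 60.00 | 19440.00 | 129600.00
bottom flange | 1300.00 | 83.00 | 5.00 | 107900.00 | 6500.00
top flange | 1300.00 | 83.00 | 115.00 | 107900.00 | 149500.00
Σ | 4760.00 |  |  | 235240.00 | 285600.00
x̄ = 235240.00 / 4760.00 = 49.42 mm
ȳ = 285600.00 / 4760.00 = 60.00 mm

x̄ = 49.42 mm, ȳ = 60.00 mm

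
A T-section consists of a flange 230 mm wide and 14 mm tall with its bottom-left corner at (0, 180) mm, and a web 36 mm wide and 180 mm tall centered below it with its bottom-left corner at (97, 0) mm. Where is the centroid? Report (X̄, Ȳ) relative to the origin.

X̄ = 115.00 mm, Ȳ = 122.20 mm

web: A = 36 × 180 = 6480.00, centroid at (115.00, 90.00).
flange: A = 230 × 14 = 3220.00, centroid at (115.00, 187.00).
ΣA = 9700.00 mm²
ΣAX̄ = (6480.00)(115.00) + (3220.00)(115.00) = 1115500.00 mm³
ΣAȲ = (6480.00)(90.00) + (3220.00)(187.00) = 1185340.00 mm³
X̄ = 1115500.00 / 9700.00 = 115.00 mm
Ȳ = 1185340.00 / 9700.00 = 122.20 mm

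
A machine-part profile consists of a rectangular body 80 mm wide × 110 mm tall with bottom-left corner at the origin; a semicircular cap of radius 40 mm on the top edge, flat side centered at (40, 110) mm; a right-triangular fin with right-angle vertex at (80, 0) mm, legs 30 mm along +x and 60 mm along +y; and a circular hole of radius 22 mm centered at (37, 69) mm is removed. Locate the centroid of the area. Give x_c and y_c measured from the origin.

x_c = 44.64 mm, y_c = 66.98 mm

rectangular body: A = 80 × 110 = 8800.00, centroid at (40.00, 55.00).
semicircular top: A = ½π·40² = 2513.27, centroid at (40.00, 126.98).
triangular fin: A = ½·30·60 = 900.00, centroid at (90.00, 20.00).
hole: A = −π·22² = -1520.53, centroid at (37.00, 69.00).
ΣA = 10692.74 mm², ΣAx_c = 477271.32 mm³, ΣAy_c = 716210.19 mm³.
x_c = 477271.32/10692.74 = 44.64 mm; y_c = 716210.19/10692.74 = 66.98 mm.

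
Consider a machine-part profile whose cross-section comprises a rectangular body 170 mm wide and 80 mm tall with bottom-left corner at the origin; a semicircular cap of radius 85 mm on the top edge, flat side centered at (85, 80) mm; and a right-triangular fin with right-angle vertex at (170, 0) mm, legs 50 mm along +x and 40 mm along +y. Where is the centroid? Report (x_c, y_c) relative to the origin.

Part | A | x̄ᵢ | ȳᵢ | A·x̄ᵢ | A·ȳᵢ
rectangular body | 13600.00 | 85.00 | 40.00 | 1156000.00 | 544000.00
semicircular top | 11349.00 | 85.00 | 116.08 | 964665.29 | 1317336.94
triangular fin | 1000.00 | 186.67 | 13.33 | 186666.67 | 13333.33
Σ | 25949.00 |  |  | 2307331.96 | 1874670.28
x_c = 2307331.96 / 25949.00 = 88.92 mm
y_c = 1874670.28 / 25949.00 = 72.24 mm

x_c = 88.92 mm, y_c = 72.24 mm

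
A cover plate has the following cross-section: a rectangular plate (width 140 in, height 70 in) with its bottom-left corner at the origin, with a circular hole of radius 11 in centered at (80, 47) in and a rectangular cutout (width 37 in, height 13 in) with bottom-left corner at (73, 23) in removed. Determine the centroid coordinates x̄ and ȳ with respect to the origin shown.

plate: A = 140 × 70 = 9800.00, centroid at (70.00, 35.00).
hole 1: A = −π·11² = -380.13, centroid at (80.00, 47.00).
hole 2: A = −(37 × 13) = -481.00, centroid at (91.50, 29.50).
ΣA = 8938.87 in², ΣAx̄ = 611577.88 in³, ΣAȳ = 310944.26 in³.
x̄ = 611577.88/8938.87 = 68.42 in; ȳ = 310944.26/8938.87 = 34.79 in.

x̄ = 68.42 in, ȳ = 34.79 in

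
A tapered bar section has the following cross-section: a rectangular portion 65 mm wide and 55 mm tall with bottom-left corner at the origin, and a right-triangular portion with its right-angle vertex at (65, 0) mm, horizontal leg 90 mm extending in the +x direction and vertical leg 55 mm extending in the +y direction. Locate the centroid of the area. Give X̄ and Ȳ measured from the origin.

X̄ = 58.07 mm, Ȳ = 23.75 mm

rectangular portion: A = 65 × 55 = 3575.00, centroid at (32.50, 27.50).
triangular portion: A = ½·90·55 = 2475.00, centroid at (95.00, 18.33).
ΣA = 6050.00 mm²
ΣAX̄ = (3575.00)(32.50) + (2475.00)(95.00) = 351312.50 mm³
ΣAȲ = (3575.00)(27.50) + (2475.00)(18.33) = 143687.50 mm³
X̄ = 351312.50 / 6050.00 = 58.07 mm
Ȳ = 143687.50 / 6050.00 = 23.75 mm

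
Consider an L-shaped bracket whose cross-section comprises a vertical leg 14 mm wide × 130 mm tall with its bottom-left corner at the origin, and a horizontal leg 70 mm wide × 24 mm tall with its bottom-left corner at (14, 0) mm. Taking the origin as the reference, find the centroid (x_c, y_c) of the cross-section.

x_c = 27.16 mm, y_c = 39.56 mm

vertical leg: A = 14 × 130 = 1820.00, centroid at (7.00, 65.00).
horizontal leg: A = 70 × 24 = 1680.00, centroid at (49.00, 12.00).
ΣA = 3500.00 mm²
ΣAx_c = (1820.00)(7.00) + (1680.00)(49.00) = 95060.00 mm³
ΣAy_c = (1820.00)(65.00) + (1680.00)(12.00) = 138460.00 mm³
x_c = 95060.00 / 3500.00 = 27.16 mm
y_c = 138460.00 / 3500.00 = 39.56 mm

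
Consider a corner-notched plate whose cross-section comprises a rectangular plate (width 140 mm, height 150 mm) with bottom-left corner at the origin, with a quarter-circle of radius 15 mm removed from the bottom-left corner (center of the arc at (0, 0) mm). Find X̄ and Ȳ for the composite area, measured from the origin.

Part | A | x̄ᵢ | ȳᵢ | A·x̄ᵢ | A·ȳᵢ
plate | 21000.00 | 70.00 | 75.00 | 1470000.00 | 1575000.00
removed quarter-circle | -176.71 | 6.37 | 6.37 | -1125.00 | -1125.00
Σ | 20823.29 |  |  | 1468875.00 | 1573875.00
X̄ = 1468875.00 / 20823.29 = 70.54 mm
Ȳ = 1573875.00 / 20823.29 = 75.58 mm

X̄ = 70.54 mm, Ȳ = 75.58 mm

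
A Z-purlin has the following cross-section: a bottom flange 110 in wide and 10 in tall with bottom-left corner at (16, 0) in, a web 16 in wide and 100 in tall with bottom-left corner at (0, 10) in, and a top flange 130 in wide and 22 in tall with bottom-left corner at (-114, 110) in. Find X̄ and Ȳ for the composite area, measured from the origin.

bottom flange: A = 110 × 10 = 1100.00, centroid at (71.00, 5.00).
web: A = 16 × 100 = 1600.00, centroid at (8.00, 60.00).
top flange: A = 130 × 22 = 2860.00, centroid at (-49.00, 121.00).
ΣA = 5560.00 in², ΣAX̄ = -49240.00 in³, ΣAȲ = 447560.00 in³.
X̄ = -49240.00/5560.00 = -8.86 in; Ȳ = 447560.00/5560.00 = 80.50 in.

X̄ = -8.86 in, Ȳ = 80.50 in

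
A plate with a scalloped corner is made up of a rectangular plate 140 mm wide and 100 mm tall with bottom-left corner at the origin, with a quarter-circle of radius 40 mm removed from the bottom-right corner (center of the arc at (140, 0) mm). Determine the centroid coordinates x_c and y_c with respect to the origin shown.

Part | A | x̄ᵢ | ȳᵢ | A·x̄ᵢ | A·ȳᵢ
plate | 14000.00 | 70.00 | 50.00 | 980000.00 | 700000.00
removed quarter-circle | -1256.64 | 123.02 | 16.98 | -154595.86 | -21333.33
Σ | 12743.36 |  |  | 825404.14 | 678666.67
x_c = 825404.14 / 12743.36 = 64.77 mm
y_c = 678666.67 / 12743.36 = 53.26 mm

x_c = 64.77 mm, y_c = 53.26 mm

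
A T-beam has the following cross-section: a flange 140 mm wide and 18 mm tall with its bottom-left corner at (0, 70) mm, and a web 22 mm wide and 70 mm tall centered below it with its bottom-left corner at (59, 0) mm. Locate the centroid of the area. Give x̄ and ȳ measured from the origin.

x̄ = 70.00 mm, ȳ = 62.31 mm

Part | A | x̄ᵢ | ȳᵢ | A·x̄ᵢ | A·ȳᵢ
web | 1540.00 | 70.00 | 35.00 | 107800.00 | 53900.00
flange | 2520.00 | 70.00 | 79.00 | 176400.00 | 199080.00
Σ | 4060.00 |  |  | 284200.00 | 252980.00
x̄ = 284200.00 / 4060.00 = 70.00 mm
ȳ = 252980.00 / 4060.00 = 62.31 mm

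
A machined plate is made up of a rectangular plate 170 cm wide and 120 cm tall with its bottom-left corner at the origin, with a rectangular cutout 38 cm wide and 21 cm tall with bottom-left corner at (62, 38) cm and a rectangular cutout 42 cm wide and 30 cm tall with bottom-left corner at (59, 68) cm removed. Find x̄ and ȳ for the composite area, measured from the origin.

Part | A | x̄ᵢ | ȳᵢ | A·x̄ᵢ | A·ȳᵢ
plate | 20400.00 | 85.00 | 60.00 | 1734000.00 | 1224000.00
hole 1 | -798.00 | 81.00 | 48.50 | -64638.00 | -38703.00
hole 2 | -1260.00 | 80.00 | 83.00 | -100800.00 | -104580.00
Σ | 18342.00 |  |  | 1568562.00 | 1080717.00
x̄ = 1568562.00 / 18342.00 = 85.52 cm
ȳ = 1080717.00 / 18342.00 = 58.92 cm

x̄ = 85.52 cm, ȳ = 58.92 cm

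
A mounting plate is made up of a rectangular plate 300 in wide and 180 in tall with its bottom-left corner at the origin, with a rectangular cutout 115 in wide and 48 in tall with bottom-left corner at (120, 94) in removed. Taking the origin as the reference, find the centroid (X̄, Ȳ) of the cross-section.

plate: A = 300 × 180 = 54000.00, centroid at (150.00, 90.00).
hole: A = −(115 × 48) = -5520.00, centroid at (177.50, 118.00).
ΣA = 48480.00 in²
ΣAX̄ = (54000.00)(150.00) + (-5520.00)(177.50) = 7120200.00 in³
ΣAȲ = (54000.00)(90.00) + (-5520.00)(118.00) = 4208640.00 in³
X̄ = 7120200.00 / 48480.00 = 146.87 in
Ȳ = 4208640.00 / 48480.00 = 86.81 in

X̄ = 146.87 in, Ȳ = 86.81 in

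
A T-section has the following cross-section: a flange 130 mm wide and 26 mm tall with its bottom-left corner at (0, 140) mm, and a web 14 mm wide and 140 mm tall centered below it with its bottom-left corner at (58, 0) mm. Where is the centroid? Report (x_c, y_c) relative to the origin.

web: A = 14 × 140 = 1960.00, centroid at (65.00, 70.00).
flange: A = 130 × 26 = 3380.00, centroid at (65.00, 153.00).
ΣA = 5340.00 mm², ΣAx_c = 347100.00 mm³, ΣAy_c = 654340.00 mm³.
x_c = 347100.00/5340.00 = 65.00 mm; y_c = 654340.00/5340.00 = 122.54 mm.

x_c = 65.00 mm, y_c = 122.54 mm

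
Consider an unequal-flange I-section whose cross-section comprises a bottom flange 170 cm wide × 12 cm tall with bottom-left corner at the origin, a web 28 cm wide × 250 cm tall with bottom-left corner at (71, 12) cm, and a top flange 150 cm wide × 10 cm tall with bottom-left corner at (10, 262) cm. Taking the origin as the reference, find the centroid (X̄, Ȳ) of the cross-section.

bottom flange: A = 170 × 12 = 2040.00, centroid at (85.00, 6.00).
web: A = 28 × 250 = 7000.00, centroid at (85.00, 137.00).
top flange: A = 150 × 10 = 1500.00, centroid at (85.00, 267.00).
ΣA = 10540.00 cm²
ΣAX̄ = (2040.00)(85.00) + (7000.00)(85.00) + (1500.00)(85.00) = 895900.00 cm³
ΣAȲ = (2040.00)(6.00) + (7000.00)(137.00) + (1500.00)(267.00) = 1371740.00 cm³
X̄ = 895900.00 / 10540.00 = 85.00 cm
Ȳ = 1371740.00 / 10540.00 = 130.15 cm

X̄ = 85.00 cm, Ȳ = 130.15 cm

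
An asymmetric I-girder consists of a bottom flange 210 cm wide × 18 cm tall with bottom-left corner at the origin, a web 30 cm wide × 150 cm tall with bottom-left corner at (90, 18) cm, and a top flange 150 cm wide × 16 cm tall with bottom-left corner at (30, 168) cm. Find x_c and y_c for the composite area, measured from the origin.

Part | A | x̄ᵢ | ȳᵢ | A·x̄ᵢ | A·ȳᵢ
bottom flange | 3780.00 | 105.00 | 9.00 | 396900.00 | 34020.00
web | 4500.00 | 105.00 | 93.00 | 472500.00 | 418500.00
top flange | 2400.00 | 105.00 | 176.00 | 252000.00 | 422400.00
Σ | 10680.00 |  |  | 1121400.00 | 874920.00
x_c = 1121400.00 / 10680.00 = 105.00 cm
y_c = 874920.00 / 10680.00 = 81.92 cm

x_c = 105.00 cm, y_c = 81.92 cm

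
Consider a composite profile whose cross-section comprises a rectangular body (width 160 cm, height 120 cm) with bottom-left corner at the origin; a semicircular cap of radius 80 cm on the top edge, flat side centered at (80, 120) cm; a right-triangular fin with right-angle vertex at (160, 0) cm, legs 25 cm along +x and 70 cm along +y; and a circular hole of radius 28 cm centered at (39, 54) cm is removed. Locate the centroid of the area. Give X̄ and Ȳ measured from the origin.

X̄ = 86.44 cm, Ȳ = 93.52 cm

rectangular body: A = 160 × 120 = 19200.00, centroid at (80.00, 60.00).
semicircular top: A = ½π·80² = 10053.10, centroid at (80.00, 153.95).
triangular fin: A = ½·25·70 = 875.00, centroid at (168.33, 23.33).
hole: A = −π·28² = -2463.01, centroid at (39.00, 54.00).
ΣA = 27665.09 cm²
ΣAX̄ = (19200.00)(80.00) + (10053.10)(80.00) + (875.00)(168.33) + (-2463.01)(39.00) = 2391482.05 cm³
ΣAȲ = (19200.00)(60.00) + (10053.10)(153.95) + (875.00)(23.33) + (-2463.01)(54.00) = 2587119.11 cm³
X̄ = 2391482.05 / 27665.09 = 86.44 cm
Ȳ = 2587119.11 / 27665.09 = 93.52 cm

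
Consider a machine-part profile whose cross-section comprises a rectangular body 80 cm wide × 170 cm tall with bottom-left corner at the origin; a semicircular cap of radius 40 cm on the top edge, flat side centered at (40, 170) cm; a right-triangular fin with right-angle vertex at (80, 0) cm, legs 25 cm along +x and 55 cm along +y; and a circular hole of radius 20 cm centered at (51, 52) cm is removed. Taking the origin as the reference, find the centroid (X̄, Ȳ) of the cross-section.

X̄ = 41.25 cm, Ȳ = 101.21 cm

rectangular body: A = 80 × 170 = 13600.00, centroid at (40.00, 85.00).
semicircular top: A = ½π·40² = 2513.27, centroid at (40.00, 186.98).
triangular fin: A = ½·25·55 = 687.50, centroid at (88.33, 18.33).
hole: A = −π·20² = -1256.64, centroid at (51.00, 52.00).
ΣA = 15544.14 cm²
ΣAX̄ = (13600.00)(40.00) + (2513.27)(40.00) + (687.50)(88.33) + (-1256.64)(51.00) = 641171.64 cm³
ΣAȲ = (13600.00)(85.00) + (2513.27)(186.98) + (687.50)(18.33) + (-1256.64)(52.00) = 1573182.31 cm³
X̄ = 641171.64 / 15544.14 = 41.25 cm
Ȳ = 1573182.31 / 15544.14 = 101.21 cm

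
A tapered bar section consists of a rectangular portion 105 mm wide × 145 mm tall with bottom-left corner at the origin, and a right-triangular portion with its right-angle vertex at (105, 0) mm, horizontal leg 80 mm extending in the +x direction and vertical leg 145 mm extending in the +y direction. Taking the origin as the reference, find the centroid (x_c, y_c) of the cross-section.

Part | A | x̄ᵢ | ȳᵢ | A·x̄ᵢ | A·ȳᵢ
rectangular portion | 15225.00 | 52.50 | 72.50 | 799312.50 | 1103812.50
triangular portion | 5800.00 | 131.67 | 48.33 | 763666.67 | 280333.33
Σ | 21025.00 |  |  | 1562979.17 | 1384145.83
x_c = 1562979.17 / 21025.00 = 74.34 mm
y_c = 1384145.83 / 21025.00 = 65.83 mm

x_c = 74.34 mm, y_c = 65.83 mm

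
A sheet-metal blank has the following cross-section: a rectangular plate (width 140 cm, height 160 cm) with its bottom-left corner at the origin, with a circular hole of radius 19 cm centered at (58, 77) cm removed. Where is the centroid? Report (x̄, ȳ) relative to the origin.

plate: A = 140 × 160 = 22400.00, centroid at (70.00, 80.00).
hole: A = −π·19² = -1134.11, centroid at (58.00, 77.00).
ΣA = 21265.89 cm²
ΣAx̄ = (22400.00)(70.00) + (-1134.11)(58.00) = 1502221.33 cm³
ΣAȳ = (22400.00)(80.00) + (-1134.11)(77.00) = 1704673.15 cm³
x̄ = 1502221.33 / 21265.89 = 70.64 cm
ȳ = 1704673.15 / 21265.89 = 80.16 cm

x̄ = 70.64 cm, ȳ = 80.16 cm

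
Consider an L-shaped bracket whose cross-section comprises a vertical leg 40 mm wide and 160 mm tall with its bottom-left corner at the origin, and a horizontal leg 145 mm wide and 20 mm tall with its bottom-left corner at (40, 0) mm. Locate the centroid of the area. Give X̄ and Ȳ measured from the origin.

X̄ = 48.84 mm, Ȳ = 58.17 mm

vertical leg: A = 40 × 160 = 6400.00, centroid at (20.00, 80.00).
horizontal leg: A = 145 × 20 = 2900.00, centroid at (112.50, 10.00).
ΣA = 9300.00 mm²
ΣAX̄ = (6400.00)(20.00) + (2900.00)(112.50) = 454250.00 mm³
ΣAȲ = (6400.00)(80.00) + (2900.00)(10.00) = 541000.00 mm³
X̄ = 454250.00 / 9300.00 = 48.84 mm
Ȳ = 541000.00 / 9300.00 = 58.17 mm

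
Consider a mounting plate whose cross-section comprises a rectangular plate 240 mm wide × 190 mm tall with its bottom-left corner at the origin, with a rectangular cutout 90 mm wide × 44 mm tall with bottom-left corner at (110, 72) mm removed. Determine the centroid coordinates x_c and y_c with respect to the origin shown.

Part | A | x̄ᵢ | ȳᵢ | A·x̄ᵢ | A·ȳᵢ
plate | 45600.00 | 120.00 | 95.00 | 5472000.00 | 4332000.00
hole | -3960.00 | 155.00 | 94.00 | -613800.00 | -372240.00
Σ | 41640.00 |  |  | 4858200.00 | 3959760.00
x_c = 4858200.00 / 41640.00 = 116.67 mm
y_c = 3959760.00 / 41640.00 = 95.10 mm

x_c = 116.67 mm, y_c = 95.10 mm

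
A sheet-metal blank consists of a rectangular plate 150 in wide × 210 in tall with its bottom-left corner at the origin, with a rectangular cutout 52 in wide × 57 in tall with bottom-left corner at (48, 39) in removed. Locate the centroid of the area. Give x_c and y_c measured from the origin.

x_c = 75.10 in, y_c = 108.90 in

Part | A | x̄ᵢ | ȳᵢ | A·x̄ᵢ | A·ȳᵢ
plate | 31500.00 | 75.00 | 105.00 | 2362500.00 | 3307500.00
hole | -2964.00 | 74.00 | 67.50 | -219336.00 | -200070.00
Σ | 28536.00 |  |  | 2143164.00 | 3107430.00
x_c = 2143164.00 / 28536.00 = 75.10 in
y_c = 3107430.00 / 28536.00 = 108.90 in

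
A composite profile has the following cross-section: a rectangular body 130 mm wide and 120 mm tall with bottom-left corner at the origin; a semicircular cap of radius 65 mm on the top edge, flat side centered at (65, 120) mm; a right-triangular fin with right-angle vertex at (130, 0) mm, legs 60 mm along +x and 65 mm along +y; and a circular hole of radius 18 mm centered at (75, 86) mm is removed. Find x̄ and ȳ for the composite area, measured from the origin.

x̄ = 71.71 mm, ȳ = 80.72 mm

Part | A | x̄ᵢ | ȳᵢ | A·x̄ᵢ | A·ȳᵢ
rectangular body | 15600.00 | 65.00 | 60.00 | 1014000.00 | 936000.00
semicircular top | 6636.61 | 65.00 | 147.59 | 431379.94 | 979477.07
triangular fin | 1950.00 | 150.00 | 21.67 | 292500.00 | 42250.00
hole | -1017.88 | 75.00 | 86.00 | -76340.70 | -87537.34
Σ | 23168.74 |  |  | 1661539.24 | 1870189.73
x̄ = 1661539.24 / 23168.74 = 71.71 mm
ȳ = 1870189.73 / 23168.74 = 80.72 mm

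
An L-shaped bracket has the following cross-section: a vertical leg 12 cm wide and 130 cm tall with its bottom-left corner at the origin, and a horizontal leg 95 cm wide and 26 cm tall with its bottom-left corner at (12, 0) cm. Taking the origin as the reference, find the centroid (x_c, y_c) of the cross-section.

vertical leg: A = 12 × 130 = 1560.00, centroid at (6.00, 65.00).
horizontal leg: A = 95 × 26 = 2470.00, centroid at (59.50, 13.00).
ΣA = 4030.00 cm²
ΣAx_c = (1560.00)(6.00) + (2470.00)(59.50) = 156325.00 cm³
ΣAy_c = (1560.00)(65.00) + (2470.00)(13.00) = 133510.00 cm³
x_c = 156325.00 / 4030.00 = 38.79 cm
y_c = 133510.00 / 4030.00 = 33.13 cm

x_c = 38.79 cm, y_c = 33.13 cm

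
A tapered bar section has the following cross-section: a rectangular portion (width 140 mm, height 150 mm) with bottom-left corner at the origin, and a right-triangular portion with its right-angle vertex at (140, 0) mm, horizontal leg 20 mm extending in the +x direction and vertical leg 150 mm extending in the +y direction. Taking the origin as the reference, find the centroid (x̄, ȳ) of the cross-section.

x̄ = 75.11 mm, ȳ = 73.33 mm

rectangular portion: A = 140 × 150 = 21000.00, centroid at (70.00, 75.00).
triangular portion: A = ½·20·150 = 1500.00, centroid at (146.67, 50.00).
ΣA = 22500.00 mm², ΣAx̄ = 1690000.00 mm³, ΣAȳ = 1650000.00 mm³.
x̄ = 1690000.00/22500.00 = 75.11 mm; ȳ = 1650000.00/22500.00 = 73.33 mm.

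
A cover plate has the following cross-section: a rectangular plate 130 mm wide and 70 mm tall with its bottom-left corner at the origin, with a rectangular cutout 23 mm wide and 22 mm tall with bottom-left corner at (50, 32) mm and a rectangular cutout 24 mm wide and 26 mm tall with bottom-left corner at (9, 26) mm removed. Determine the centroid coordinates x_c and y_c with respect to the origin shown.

x_c = 68.67 mm, y_c = 34.18 mm

plate: A = 130 × 70 = 9100.00, centroid at (65.00, 35.00).
hole 1: A = −(23 × 22) = -506.00, centroid at (61.50, 43.00).
hole 2: A = −(24 × 26) = -624.00, centroid at (21.00, 39.00).
ΣA = 7970.00 mm²
ΣAx_c = (9100.00)(65.00) + (-506.00)(61.50) + (-624.00)(21.00) = 547277.00 mm³
ΣAy_c = (9100.00)(35.00) + (-506.00)(43.00) + (-624.00)(39.00) = 272406.00 mm³
x_c = 547277.00 / 7970.00 = 68.67 mm
y_c = 272406.00 / 7970.00 = 34.18 mm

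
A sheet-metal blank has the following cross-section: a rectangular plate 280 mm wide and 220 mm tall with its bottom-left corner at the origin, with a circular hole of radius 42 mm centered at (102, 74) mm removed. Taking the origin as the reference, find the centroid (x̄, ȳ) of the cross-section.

x̄ = 143.76 mm, ȳ = 113.56 mm

Part | A | x̄ᵢ | ȳᵢ | A·x̄ᵢ | A·ȳᵢ
plate | 61600.00 | 140.00 | 110.00 | 8624000.00 | 6776000.00
hole | -5541.77 | 102.00 | 74.00 | -565260.48 | -410090.94
Σ | 56058.23 |  |  | 8058739.52 | 6365909.06
x̄ = 8058739.52 / 56058.23 = 143.76 mm
ȳ = 6365909.06 / 56058.23 = 113.56 mm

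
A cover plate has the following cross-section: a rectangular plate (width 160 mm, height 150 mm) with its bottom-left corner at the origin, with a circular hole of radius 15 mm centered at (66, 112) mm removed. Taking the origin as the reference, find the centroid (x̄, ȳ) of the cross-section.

x̄ = 80.42 mm, ȳ = 73.88 mm

plate: A = 160 × 150 = 24000.00, centroid at (80.00, 75.00).
hole: A = −π·15² = -706.86, centroid at (66.00, 112.00).
ΣA = 23293.14 mm²
ΣAx̄ = (24000.00)(80.00) + (-706.86)(66.00) = 1873347.35 mm³
ΣAȳ = (24000.00)(75.00) + (-706.86)(112.00) = 1720831.87 mm³
x̄ = 1873347.35 / 23293.14 = 80.42 mm
ȳ = 1720831.87 / 23293.14 = 73.88 mm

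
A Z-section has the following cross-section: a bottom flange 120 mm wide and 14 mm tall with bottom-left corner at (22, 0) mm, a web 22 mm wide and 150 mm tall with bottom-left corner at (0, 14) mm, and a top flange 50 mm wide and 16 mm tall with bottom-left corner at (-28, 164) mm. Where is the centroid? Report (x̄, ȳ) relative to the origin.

bottom flange: A = 120 × 14 = 1680.00, centroid at (82.00, 7.00).
web: A = 22 × 150 = 3300.00, centroid at (11.00, 89.00).
top flange: A = 50 × 16 = 800.00, centroid at (-3.00, 172.00).
ΣA = 5780.00 mm²
ΣAx̄ = (1680.00)(82.00) + (3300.00)(11.00) + (800.00)(-3.00) = 171660.00 mm³
ΣAȳ = (1680.00)(7.00) + (3300.00)(89.00) + (800.00)(172.00) = 443060.00 mm³
x̄ = 171660.00 / 5780.00 = 29.70 mm
ȳ = 443060.00 / 5780.00 = 76.65 mm

x̄ = 29.70 mm, ȳ = 76.65 mm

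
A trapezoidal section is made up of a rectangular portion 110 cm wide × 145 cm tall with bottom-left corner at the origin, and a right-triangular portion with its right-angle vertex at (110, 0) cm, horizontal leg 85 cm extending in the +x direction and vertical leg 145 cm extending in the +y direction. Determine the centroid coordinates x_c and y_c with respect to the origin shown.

x_c = 78.22 cm, y_c = 65.77 cm

rectangular portion: A = 110 × 145 = 15950.00, centroid at (55.00, 72.50).
triangular portion: A = ½·85·145 = 6162.50, centroid at (138.33, 48.33).
ΣA = 22112.50 cm², ΣAx_c = 1729729.17 cm³, ΣAy_c = 1454229.17 cm³.
x_c = 1729729.17/22112.50 = 78.22 cm; y_c = 1454229.17/22112.50 = 65.77 cm.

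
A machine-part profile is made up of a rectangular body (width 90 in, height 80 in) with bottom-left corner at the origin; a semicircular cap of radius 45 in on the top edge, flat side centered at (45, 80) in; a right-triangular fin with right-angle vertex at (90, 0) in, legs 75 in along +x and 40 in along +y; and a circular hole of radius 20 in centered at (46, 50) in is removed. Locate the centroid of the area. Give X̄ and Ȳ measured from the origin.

X̄ = 54.76 in, Ȳ = 52.75 in

rectangular body: A = 90 × 80 = 7200.00, centroid at (45.00, 40.00).
semicircular top: A = ½π·45² = 3180.86, centroid at (45.00, 99.10).
triangular fin: A = ½·75·40 = 1500.00, centroid at (115.00, 13.33).
hole: A = −π·20² = -1256.64, centroid at (46.00, 50.00).
ΣA = 10624.23 in²
ΣAX̄ = (7200.00)(45.00) + (3180.86)(45.00) + (1500.00)(115.00) + (-1256.64)(46.00) = 581833.51 in³
ΣAȲ = (7200.00)(40.00) + (3180.86)(99.10) + (1500.00)(13.33) + (-1256.64)(50.00) = 560387.15 in³
X̄ = 581833.51 / 10624.23 = 54.76 in
Ȳ = 560387.15 / 10624.23 = 52.75 in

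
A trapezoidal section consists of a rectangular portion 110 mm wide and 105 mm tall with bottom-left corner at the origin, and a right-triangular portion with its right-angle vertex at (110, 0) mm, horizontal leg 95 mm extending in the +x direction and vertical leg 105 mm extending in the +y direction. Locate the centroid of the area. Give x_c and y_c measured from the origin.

rectangular portion: A = 110 × 105 = 11550.00, centroid at (55.00, 52.50).
triangular portion: A = ½·95·105 = 4987.50, centroid at (141.67, 35.00).
ΣA = 16537.50 mm², ΣAx_c = 1341812.50 mm³, ΣAy_c = 780937.50 mm³.
x_c = 1341812.50/16537.50 = 81.14 mm; y_c = 780937.50/16537.50 = 47.22 mm.

x_c = 81.14 mm, y_c = 47.22 mm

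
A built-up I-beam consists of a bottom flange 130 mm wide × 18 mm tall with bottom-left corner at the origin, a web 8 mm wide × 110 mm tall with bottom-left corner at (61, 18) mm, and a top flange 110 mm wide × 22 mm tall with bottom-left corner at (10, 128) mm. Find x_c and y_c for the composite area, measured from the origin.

bottom flange: A = 130 × 18 = 2340.00, centroid at (65.00, 9.00).
web: A = 8 × 110 = 880.00, centroid at (65.00, 73.00).
top flange: A = 110 × 22 = 2420.00, centroid at (65.00, 139.00).
ΣA = 5640.00 mm², ΣAx_c = 366600.00 mm³, ΣAy_c = 421680.00 mm³.
x_c = 366600.00/5640.00 = 65.00 mm; y_c = 421680.00/5640.00 = 74.77 mm.

x_c = 65.00 mm, y_c = 74.77 mm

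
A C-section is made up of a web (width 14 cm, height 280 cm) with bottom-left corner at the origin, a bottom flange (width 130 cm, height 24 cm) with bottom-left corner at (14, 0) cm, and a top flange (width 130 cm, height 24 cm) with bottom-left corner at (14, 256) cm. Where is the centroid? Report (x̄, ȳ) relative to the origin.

web: A = 14 × 280 = 3920.00, centroid at (7.00, 140.00).
bottom flange: A = 130 × 24 = 3120.00, centroid at (79.00, 12.00).
top flange: A = 130 × 24 = 3120.00, centroid at (79.00, 268.00).
ΣA = 10160.00 cm², ΣAx̄ = 520400.00 cm³, ΣAȳ = 1422400.00 cm³.
x̄ = 520400.00/10160.00 = 51.22 cm; ȳ = 1422400.00/10160.00 = 140.00 cm.

x̄ = 51.22 cm, ȳ = 140.00 cm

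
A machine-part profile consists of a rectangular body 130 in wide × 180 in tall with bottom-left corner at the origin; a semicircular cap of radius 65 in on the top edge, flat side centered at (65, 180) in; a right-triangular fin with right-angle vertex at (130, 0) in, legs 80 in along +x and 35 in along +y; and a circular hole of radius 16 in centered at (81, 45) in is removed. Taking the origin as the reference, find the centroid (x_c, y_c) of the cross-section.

x_c = 68.77 in, y_c = 113.08 in

Part | A | x̄ᵢ | ȳᵢ | A·x̄ᵢ | A·ȳᵢ
rectangular body | 23400.00 | 65.00 | 90.00 | 1521000.00 | 2106000.00
semicircular top | 6636.61 | 65.00 | 207.59 | 431379.94 | 1377673.94
triangular fin | 1400.00 | 156.67 | 11.67 | 219333.33 | 16333.33
hole | -804.25 | 81.00 | 45.00 | -65144.07 | -36191.15
Σ | 30632.37 |  |  | 2106569.21 | 3463816.13
x_c = 2106569.21 / 30632.37 = 68.77 in
y_c = 3463816.13 / 30632.37 = 113.08 in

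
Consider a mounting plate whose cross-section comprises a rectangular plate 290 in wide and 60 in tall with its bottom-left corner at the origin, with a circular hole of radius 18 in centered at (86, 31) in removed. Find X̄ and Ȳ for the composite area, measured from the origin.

X̄ = 148.67 in, Ȳ = 29.94 in

plate: A = 290 × 60 = 17400.00, centroid at (145.00, 30.00).
hole: A = −π·18² = -1017.88, centroid at (86.00, 31.00).
ΣA = 16382.12 in²
ΣAX̄ = (17400.00)(145.00) + (-1017.88)(86.00) = 2435462.66 in³
ΣAȲ = (17400.00)(30.00) + (-1017.88)(31.00) = 490445.84 in³
X̄ = 2435462.66 / 16382.12 = 148.67 in
Ȳ = 490445.84 / 16382.12 = 29.94 in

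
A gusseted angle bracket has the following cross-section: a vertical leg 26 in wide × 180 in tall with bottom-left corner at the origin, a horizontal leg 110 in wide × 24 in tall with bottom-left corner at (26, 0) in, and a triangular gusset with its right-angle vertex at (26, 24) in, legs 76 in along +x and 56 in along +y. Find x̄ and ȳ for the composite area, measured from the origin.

Part | A | x̄ᵢ | ȳᵢ | A·x̄ᵢ | A·ȳᵢ
vertical leg | 4680.00 | 13.00 | 90.00 | 60840.00 | 421200.00
horizontal leg | 2640.00 | 81.00 | 12.00 | 213840.00 | 31680.00
gusset | 2128.00 | 51.33 | 42.67 | 109237.33 | 90794.67
Σ | 9448.00 |  |  | 383917.33 | 543674.67
x̄ = 383917.33 / 9448.00 = 40.63 in
ȳ = 543674.67 / 9448.00 = 57.54 in

x̄ = 40.63 in, ȳ = 57.54 in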